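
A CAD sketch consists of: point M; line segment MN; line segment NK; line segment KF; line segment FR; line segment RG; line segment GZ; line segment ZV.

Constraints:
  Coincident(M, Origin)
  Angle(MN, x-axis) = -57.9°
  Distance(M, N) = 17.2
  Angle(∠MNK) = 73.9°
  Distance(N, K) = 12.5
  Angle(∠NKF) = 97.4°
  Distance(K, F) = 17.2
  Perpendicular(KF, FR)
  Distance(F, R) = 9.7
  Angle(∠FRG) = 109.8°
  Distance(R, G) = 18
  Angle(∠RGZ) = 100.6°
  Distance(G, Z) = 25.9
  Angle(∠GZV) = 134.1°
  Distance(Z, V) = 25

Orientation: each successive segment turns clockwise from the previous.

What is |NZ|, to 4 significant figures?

22.02

∠FRG = 109.8° gives RG at -46.80° from the x-axis; with |RG| = 18.0, G = (11.52, -11.50). ∠RGZ = 100.6° gives GZ at -126.2° from the x-axis; with |GZ| = 25.9, Z = (-3.779, -32.40). Then |NZ| = |Z − N| = 22.02.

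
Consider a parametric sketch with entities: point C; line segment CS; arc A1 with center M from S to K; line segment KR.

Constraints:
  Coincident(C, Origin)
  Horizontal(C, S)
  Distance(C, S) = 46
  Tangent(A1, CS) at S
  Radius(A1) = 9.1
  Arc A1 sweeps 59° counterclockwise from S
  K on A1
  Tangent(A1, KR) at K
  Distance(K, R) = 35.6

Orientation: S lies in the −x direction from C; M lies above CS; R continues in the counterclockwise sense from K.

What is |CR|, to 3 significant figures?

40.2

On A1, S sits at bearing -90° from M; a 59° counterclockwise sweep puts K at bearing -31°, so K = M + 9.1·(cos -31°, sin -31°) = (-38.2, 4.41). A1 meets KR tangentially, so MK is at right angles to KR, so KR runs along (−sin -31°, cos -31°); with |KR| = 35.6, R = (-19.9, 34.9). Then |CR| = |R − C| = 40.2.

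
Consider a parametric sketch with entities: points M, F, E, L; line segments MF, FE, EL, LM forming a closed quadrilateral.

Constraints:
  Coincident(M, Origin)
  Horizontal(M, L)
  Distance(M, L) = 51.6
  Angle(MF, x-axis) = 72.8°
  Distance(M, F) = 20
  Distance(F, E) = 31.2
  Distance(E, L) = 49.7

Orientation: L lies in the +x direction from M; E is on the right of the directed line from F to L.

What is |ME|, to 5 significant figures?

12.454

Checks: |FE| = 31.20 ✓; |EL| = 49.70 ✓.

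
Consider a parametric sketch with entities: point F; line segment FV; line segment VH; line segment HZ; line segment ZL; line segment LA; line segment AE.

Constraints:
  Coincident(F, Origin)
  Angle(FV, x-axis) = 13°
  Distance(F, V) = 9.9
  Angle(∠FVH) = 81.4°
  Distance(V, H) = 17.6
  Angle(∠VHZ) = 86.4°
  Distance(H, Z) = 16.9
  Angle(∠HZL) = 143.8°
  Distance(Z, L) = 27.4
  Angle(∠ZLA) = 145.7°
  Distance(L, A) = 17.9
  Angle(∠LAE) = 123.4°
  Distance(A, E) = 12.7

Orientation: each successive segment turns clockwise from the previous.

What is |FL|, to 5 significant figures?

28.238

F is at the origin; FV runs at 13.0° with length 9.9, so V = (9.6463, 2.2270). ∠FVH = 81.4° gives VH at -85.600° from the x-axis; with |VH| = 17.6, H = (10.997, -15.321). ∠VHZ = 86.4° gives HZ at -179.20° from the x-axis; with |HZ| = 16.9, Z = (-5.9018, -15.557). ∠HZL = 143.8° gives ZL at 144.60° from the x-axis; with |ZL| = 27.4, L = (-28.236, 0.31523). Then |FL| = |L − F| = 28.238.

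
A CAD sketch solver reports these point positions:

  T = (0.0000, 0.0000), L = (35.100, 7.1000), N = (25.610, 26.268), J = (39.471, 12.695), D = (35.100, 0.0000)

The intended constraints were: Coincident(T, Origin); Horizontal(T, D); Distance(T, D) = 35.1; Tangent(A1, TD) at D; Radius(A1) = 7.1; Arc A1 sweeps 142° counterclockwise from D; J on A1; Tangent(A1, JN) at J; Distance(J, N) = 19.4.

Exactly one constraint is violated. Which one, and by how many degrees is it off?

Tangent(A1, JN) at J — off by 6.40°.

T = (0.00, 0.00) ✓; T.y = 0.00, D.y = 0.00 ✓; |TD| = 35.10 ✓; ∠(LD, DT) = 90.00° ✓; |LD| = 7.100 ✓; bearing(L→J) − bearing(L→D) = 142.0° ✓; |LJ| = 7.100 ✓; ∠(LJ, JN) = 96.40° ✗; |JN| = 19.40 ✓.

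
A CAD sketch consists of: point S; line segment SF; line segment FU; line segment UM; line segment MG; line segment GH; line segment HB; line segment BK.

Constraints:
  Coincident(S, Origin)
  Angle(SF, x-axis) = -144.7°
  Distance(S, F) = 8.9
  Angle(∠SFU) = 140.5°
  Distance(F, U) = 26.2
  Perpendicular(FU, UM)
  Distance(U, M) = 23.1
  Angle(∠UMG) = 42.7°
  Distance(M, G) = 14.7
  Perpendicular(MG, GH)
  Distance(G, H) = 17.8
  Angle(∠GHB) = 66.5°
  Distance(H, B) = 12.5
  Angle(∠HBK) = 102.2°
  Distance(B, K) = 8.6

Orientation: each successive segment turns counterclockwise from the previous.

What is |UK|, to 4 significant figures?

16.51

∠GHB = 66.5° gives HB at -34.40° from the x-axis; with |HB| = 12.5, B = (-4.418, -40.55). ∠HBK = 102.2° gives BK at 43.40° from the x-axis; with |BK| = 8.6, K = (1.831, -34.64). Then |UK| = |K − U| = 16.51.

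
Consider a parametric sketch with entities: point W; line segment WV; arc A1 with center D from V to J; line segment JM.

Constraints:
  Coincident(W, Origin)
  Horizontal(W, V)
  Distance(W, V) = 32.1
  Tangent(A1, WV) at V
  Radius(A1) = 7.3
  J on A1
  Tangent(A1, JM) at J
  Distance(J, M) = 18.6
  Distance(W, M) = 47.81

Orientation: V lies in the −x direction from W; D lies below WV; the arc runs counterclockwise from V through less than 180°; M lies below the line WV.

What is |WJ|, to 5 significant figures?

39.982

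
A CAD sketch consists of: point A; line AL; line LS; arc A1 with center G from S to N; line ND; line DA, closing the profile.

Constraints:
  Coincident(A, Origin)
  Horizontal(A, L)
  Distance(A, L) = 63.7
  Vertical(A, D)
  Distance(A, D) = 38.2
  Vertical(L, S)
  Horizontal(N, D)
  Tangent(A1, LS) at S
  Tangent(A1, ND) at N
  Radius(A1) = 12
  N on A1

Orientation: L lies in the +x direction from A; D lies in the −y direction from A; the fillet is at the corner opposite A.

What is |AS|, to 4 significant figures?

68.88

A is at the origin; A and L share the same y with |AL| = 63.7 and L on the +x side, so L = (63.70, 0.000). A and D share the same x with |AD| = 38.2 and D on the −y side, so D = (0.000, -38.20). The virtual corner opposite A is at (63.70, -38.20). A1 meets LS tangentially, so GS is at right angles to LS and tangency of A1 to ND means the radius GN is perpendicular to ND, with radius 12.0, so the center G sits 12.0 in from both sides at G = (51.70, -26.20). That places the tangent points at S = (63.70, -26.20) on LS and N = (51.70, -38.20) on ND. Then |AS| = |S − A| = 68.88.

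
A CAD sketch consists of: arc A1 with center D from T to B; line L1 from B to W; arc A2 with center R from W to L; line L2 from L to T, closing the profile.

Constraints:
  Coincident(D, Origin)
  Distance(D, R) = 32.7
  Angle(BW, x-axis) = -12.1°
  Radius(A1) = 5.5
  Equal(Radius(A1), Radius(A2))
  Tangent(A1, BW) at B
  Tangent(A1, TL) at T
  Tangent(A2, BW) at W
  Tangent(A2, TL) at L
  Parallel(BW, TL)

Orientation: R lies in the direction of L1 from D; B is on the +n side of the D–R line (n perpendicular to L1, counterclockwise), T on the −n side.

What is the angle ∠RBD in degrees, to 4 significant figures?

80.45°

D is at the origin and R lies 32.7 along u from D, so R = 32.7·u = (31.97, -6.855). Tangency of A1 to both parallel lines with radius 5.5 puts B and T at D ± 5.5·n: B = (1.153, 5.378), T = (-1.153, -5.378). Then cos ∠RBD = BR·BD / (|BR||BD|), giving 80.45°.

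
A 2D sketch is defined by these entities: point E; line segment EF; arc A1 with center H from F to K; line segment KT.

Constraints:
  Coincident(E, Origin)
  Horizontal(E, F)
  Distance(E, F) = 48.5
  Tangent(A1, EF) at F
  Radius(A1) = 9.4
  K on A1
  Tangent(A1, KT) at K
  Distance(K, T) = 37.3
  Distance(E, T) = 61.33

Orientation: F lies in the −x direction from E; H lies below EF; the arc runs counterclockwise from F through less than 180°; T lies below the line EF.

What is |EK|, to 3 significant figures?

58.5

E is at the origin; EF is horizontal with |EF| = 48.5 and F on the −x side, so F = (-48.5, 0.00). Since A1 is tangent to EF there, HF ⟂ EF, so H = F + (0, -9.4) = (-48.5, -9.40). Since HK ⟂ KT (tangency), |HT| = √(9.4² + 37.3²) = 38.5 regardless of where K sits on A1. So T lies on both circle(E, 61.33) and circle(H, 38.5); the below-EF intersection is T = (-39.6, -46.8). K is the foot of the tangent from T: K = (-56.8, -13.7).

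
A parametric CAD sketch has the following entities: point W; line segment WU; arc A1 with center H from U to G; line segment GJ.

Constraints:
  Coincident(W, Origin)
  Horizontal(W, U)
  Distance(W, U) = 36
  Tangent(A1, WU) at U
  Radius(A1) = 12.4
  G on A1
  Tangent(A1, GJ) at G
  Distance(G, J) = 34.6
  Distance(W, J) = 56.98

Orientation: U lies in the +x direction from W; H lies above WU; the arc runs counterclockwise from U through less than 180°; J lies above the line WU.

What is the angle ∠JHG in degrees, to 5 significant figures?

70.283°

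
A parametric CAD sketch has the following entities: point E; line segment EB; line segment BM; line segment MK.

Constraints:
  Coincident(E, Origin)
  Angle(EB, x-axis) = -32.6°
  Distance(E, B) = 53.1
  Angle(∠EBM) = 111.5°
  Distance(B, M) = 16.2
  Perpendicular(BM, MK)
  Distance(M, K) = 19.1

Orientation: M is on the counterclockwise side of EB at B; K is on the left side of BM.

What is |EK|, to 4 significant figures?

46.80

E is at the origin; EB runs at -32.6° with length 53.1, so B = 53.1·(cos -32.6°, sin -32.6°) = (44.73, -28.61). ∠EBM = 111.5°, so BM runs at -32.6° + (180° − 111.5°) = 35.90° from the x-axis; with |BM| = 16.2, M = B + 16.2·(cos 35.90°, sin 35.90°) = (57.86, -19.11). BM ⟂ MK; with |MK| = 19.1 on the left of BM, K = M + 19.1·(-0.5864, 0.8100) = (46.66, -3.638). Then |EK| = |K − E| = 46.80.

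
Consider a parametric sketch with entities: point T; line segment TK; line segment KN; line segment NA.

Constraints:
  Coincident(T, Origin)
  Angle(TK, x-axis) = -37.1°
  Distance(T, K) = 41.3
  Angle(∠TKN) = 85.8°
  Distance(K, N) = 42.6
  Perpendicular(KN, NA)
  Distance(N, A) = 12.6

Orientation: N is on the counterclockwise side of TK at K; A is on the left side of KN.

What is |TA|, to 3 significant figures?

48.8

T is at the origin; TK runs at -37.1° with length 41.3, so K = 41.3·(cos -37.1°, sin -37.1°) = (32.9, -24.9). ∠TKN = 85.8°, so KN runs at -37.1° + (180° − 85.8°) = 57.1° from the x-axis; with |KN| = 42.6, N = K + 42.6·(cos 57.1°, sin 57.1°) = (56.1, 10.9). KN is perpendicular to NA; with |NA| = 12.6 on the left of KN, A = N + 12.6·(-0.840, 0.543) = (45.5, 17.7). Then |TA| = |A − T| = 48.8.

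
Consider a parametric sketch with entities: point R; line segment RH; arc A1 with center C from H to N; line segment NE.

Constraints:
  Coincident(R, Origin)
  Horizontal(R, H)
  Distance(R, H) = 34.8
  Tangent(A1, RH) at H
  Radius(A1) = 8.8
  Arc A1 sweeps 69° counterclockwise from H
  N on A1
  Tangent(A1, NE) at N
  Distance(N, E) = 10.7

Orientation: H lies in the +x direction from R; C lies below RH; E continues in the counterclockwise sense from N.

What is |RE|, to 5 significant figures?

27.605

R is at the origin; RH is horizontal with |RH| = 34.8 and H on the +x side, so H = (34.800, 0.0000). The tangent condition forces CH to be normal to RH, so C = H + (0, -8.8) = (34.800, -8.8000). On A1, H sits at bearing 90° from C; a 69° counterclockwise sweep puts N at bearing 159°, so N = C + 8.8·(cos 159°, sin 159°) = (26.584, -5.6464). The tangent condition forces CN to be normal to NE, so NE runs along (−sin 159°, cos 159°); with |NE| = 10.7, E = (22.750, -15.636). Then |RE| = |E − R| = 27.605.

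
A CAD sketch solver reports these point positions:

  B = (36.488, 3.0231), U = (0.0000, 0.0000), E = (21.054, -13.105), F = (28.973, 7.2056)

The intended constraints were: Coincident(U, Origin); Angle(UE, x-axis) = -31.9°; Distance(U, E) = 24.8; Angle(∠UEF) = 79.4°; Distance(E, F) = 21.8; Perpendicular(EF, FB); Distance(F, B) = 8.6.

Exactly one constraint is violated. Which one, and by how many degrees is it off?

Perpendicular(EF, FB) — off by 7.80°.

U = (0.00, 0.00) ✓; UE at -31.90° ✓; |UE| = 24.80 ✓; ∠UEF = 79.40° ✓; |EF| = 21.80 ✓; ∠(EF, FB) = 97.80° ✗; |FB| = 8.600 ✓.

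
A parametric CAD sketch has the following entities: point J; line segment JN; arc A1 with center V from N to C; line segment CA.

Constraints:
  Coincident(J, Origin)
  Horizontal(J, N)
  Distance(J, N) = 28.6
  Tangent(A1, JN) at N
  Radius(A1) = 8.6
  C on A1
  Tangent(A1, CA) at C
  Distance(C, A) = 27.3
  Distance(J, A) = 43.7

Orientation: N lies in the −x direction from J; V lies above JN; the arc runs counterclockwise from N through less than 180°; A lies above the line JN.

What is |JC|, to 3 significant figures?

22.3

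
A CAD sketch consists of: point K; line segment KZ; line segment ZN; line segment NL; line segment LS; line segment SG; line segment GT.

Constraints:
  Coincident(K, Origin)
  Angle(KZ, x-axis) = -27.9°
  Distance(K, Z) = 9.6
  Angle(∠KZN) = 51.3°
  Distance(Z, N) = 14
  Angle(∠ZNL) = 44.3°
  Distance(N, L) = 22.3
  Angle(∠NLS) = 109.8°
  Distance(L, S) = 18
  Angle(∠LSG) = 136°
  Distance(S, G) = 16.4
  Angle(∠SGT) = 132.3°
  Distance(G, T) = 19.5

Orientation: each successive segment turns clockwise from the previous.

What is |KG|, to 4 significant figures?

33.44

K is at the origin; KZ runs at -27.9° with length 9.6, so Z = (8.484, -4.492). ∠KZN = 51.3° gives ZN at -156.6° from the x-axis; with |ZN| = 14.0, N = (-4.364, -10.05). ∠ZNL = 44.3° gives NL at 67.70° from the x-axis; with |NL| = 22.3, L = (4.097, 10.58). ∠NLS = 109.8° gives LS at -2.500° from the x-axis; with |LS| = 18.0, S = (22.08, 9.795). ∠LSG = 136.0° gives SG at -46.50° from the x-axis; with |SG| = 16.4, G = (33.37, -2.101). Then |KG| = |G − K| = 33.44.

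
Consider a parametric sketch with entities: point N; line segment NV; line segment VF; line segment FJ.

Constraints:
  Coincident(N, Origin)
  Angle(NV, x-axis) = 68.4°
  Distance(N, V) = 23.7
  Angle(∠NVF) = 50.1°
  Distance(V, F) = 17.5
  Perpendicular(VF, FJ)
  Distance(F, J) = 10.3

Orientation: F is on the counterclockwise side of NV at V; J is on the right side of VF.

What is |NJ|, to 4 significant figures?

28.57

∠NVF = 50.1°, so VF runs at 68.4° + (180° − 50.1°) = 198.3° from the x-axis; with |VF| = 17.5, F = V + 17.5·(cos 198.3°, sin 198.3°) = (-7.890, 16.54). VF ⟂ FJ; with |FJ| = 10.3 on the right of VF, J = F + 10.3·(-0.3140, 0.9494) = (-11.12, 26.32). Then |NJ| = |J − N| = 28.57.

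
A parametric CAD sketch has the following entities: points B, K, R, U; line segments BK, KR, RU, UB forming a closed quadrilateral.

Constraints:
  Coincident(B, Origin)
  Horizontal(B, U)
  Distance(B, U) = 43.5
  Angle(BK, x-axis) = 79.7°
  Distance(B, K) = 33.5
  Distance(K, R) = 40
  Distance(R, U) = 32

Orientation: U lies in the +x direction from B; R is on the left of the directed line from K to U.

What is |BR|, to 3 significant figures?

56.0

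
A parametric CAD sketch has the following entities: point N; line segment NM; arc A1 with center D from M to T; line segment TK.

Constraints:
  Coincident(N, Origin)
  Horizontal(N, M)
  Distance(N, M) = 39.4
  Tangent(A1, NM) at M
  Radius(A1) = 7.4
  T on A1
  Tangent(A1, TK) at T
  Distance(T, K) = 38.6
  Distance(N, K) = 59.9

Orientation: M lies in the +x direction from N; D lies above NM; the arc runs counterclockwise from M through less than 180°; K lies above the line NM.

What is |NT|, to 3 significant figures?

47.5

Checks: ∠(DM, MN) = 90.00° ✓; |DT| = 7.400 ✓; ∠(DT, TK) = 90.00° ✓; |TK| = 38.60 ✓; |NK| = 59.90 ✓.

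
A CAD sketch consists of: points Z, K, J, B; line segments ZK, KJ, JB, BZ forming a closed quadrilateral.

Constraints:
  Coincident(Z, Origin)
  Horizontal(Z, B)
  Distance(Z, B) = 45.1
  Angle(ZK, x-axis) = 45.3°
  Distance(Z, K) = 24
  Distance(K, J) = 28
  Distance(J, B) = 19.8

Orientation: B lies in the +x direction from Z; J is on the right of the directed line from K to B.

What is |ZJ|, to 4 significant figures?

28.81

Checks: |KJ| = 28.00 ✓; |JB| = 19.80 ✓.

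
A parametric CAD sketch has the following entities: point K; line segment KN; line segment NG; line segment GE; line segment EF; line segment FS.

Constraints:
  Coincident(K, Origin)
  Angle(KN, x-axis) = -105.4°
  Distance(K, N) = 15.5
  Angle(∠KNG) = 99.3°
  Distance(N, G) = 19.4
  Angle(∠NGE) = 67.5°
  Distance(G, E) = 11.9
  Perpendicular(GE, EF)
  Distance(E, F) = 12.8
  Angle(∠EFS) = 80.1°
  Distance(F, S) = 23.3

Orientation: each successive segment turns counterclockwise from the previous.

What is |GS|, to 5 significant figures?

14.125

GE ⟂ EF, so EF runs at 177.80°; with |EF| = 12.8, F = (1.1752, -10.668). ∠EFS = 80.1° gives FS at -82.300° from the x-axis; with |FS| = 23.3, S = (4.2971, -33.757). Then |GS| = |S − G| = 14.125.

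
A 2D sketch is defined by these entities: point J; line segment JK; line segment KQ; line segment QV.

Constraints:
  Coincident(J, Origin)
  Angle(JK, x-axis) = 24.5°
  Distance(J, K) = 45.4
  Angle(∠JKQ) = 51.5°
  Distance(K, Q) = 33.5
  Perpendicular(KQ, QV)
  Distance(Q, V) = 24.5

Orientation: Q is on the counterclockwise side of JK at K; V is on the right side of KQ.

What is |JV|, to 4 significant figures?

60.26

J is at the origin; JK runs at 24.5° with length 45.4, so K = 45.4·(cos 24.5°, sin 24.5°) = (41.31, 18.83). ∠JKQ = 51.5°, so KQ runs at 24.5° + (180° − 51.5°) = 153.0° from the x-axis; with |KQ| = 33.5, Q = K + 33.5·(cos 153.0°, sin 153.0°) = (11.46, 34.04). The perpendicularity gives QV at right angles to KQ; with |QV| = 24.5 on the right of KQ, V = Q + 24.5·(0.4540, 0.8910) = (22.59, 55.87). Then |JV| = |V − J| = 60.26.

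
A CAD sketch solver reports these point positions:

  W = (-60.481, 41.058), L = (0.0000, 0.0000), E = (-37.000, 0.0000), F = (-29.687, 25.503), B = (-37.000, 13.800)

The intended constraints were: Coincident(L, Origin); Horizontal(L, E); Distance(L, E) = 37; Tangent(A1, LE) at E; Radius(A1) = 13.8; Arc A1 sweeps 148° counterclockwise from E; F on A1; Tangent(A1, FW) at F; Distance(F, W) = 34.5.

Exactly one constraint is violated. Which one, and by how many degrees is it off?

Tangent(A1, FW) at F — off by 5.20°.

L = (0.00, 0.00) ✓; L.y = 0.00, E.y = 0.00 ✓; |LE| = 37.00 ✓; ∠(BE, EL) = 90.00° ✓; |BE| = 13.80 ✓; bearing(B→F) − bearing(B→E) = 148.0° ✓; |BF| = 13.80 ✓; ∠(BF, FW) = 84.80° ✗; |FW| = 34.50 ✓.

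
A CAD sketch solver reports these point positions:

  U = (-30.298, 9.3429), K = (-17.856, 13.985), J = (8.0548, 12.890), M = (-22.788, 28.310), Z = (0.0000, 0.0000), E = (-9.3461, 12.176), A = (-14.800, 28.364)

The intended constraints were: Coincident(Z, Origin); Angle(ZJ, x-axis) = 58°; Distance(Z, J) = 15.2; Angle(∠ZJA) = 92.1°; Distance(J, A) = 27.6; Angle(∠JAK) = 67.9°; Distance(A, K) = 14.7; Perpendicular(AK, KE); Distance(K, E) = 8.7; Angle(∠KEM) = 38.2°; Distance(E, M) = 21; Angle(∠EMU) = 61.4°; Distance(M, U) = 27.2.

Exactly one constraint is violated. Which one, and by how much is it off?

Distance(M, U) = 27.2 — off by 6.80.

Z = (0.00, 0.00) ✓; ZJ at 58.00° ✓; |ZJ| = 15.20 ✓; ∠ZJA = 92.10° ✓; |JA| = 27.60 ✓; ∠JAK = 67.90° ✓; |AK| = 14.70 ✓; ∠(AK, KE) = 90.00° ✓; |KE| = 8.700 ✓; ∠KEM = 38.20° ✓; |EM| = 21.00 ✓; ∠EMU = 61.40° ✓; |MU| = 20.40 ✗.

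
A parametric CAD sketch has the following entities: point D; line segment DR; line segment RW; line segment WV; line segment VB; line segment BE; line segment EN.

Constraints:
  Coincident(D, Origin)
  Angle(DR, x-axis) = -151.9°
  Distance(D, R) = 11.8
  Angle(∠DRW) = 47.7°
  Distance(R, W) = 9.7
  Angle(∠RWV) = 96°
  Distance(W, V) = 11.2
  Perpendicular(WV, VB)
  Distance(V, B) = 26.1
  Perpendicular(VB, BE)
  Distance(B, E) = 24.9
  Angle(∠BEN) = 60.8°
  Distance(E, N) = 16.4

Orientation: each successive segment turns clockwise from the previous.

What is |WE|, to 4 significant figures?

29.48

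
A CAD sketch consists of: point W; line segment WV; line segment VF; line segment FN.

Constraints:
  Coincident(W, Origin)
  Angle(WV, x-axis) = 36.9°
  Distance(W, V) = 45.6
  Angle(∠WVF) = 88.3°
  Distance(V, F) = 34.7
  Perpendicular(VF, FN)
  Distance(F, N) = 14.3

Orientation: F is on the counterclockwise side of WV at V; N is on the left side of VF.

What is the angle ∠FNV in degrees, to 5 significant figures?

67.603°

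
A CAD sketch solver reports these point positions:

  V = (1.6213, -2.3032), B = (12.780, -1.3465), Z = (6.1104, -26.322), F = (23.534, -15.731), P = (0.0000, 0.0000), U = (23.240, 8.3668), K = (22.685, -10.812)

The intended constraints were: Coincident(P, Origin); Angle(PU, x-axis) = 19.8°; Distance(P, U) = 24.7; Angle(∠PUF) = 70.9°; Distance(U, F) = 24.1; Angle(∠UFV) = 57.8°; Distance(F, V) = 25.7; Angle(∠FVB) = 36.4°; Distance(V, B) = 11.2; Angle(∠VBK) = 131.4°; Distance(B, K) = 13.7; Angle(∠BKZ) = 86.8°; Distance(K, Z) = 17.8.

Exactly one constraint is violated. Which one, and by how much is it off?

Distance(K, Z) = 17.8 — off by 4.90.

P = (0.00, 0.00) ✓; PU at 19.80° ✓; |PU| = 24.70 ✓; ∠PUF = 70.90° ✓; |UF| = 24.10 ✓; ∠UFV = 57.80° ✓; |FV| = 25.70 ✓; ∠FVB = 36.40° ✓; |VB| = 11.20 ✓; ∠VBK = 131.4° ✓; |BK| = 13.70 ✓; ∠BKZ = 86.80° ✓; |KZ| = 22.70 ✗.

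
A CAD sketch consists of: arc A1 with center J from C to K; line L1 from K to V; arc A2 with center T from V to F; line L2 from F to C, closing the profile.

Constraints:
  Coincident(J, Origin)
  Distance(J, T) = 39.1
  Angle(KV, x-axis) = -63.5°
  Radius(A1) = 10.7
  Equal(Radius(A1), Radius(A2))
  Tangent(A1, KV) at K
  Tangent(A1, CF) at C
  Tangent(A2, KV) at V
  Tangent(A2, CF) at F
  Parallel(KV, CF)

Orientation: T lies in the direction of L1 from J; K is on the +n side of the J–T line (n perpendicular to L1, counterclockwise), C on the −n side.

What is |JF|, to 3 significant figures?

40.5

Tangency of A1 to both parallel lines with radius 10.7 puts K and C at J ± 10.7·n: K = (9.58, 4.77), C = (-9.58, -4.77). Equal radii place V and F the same way about T: V = T + 10.7·n = (27.0, -30.2), F = T − 10.7·n = (7.87, -39.8). Then |JF| = |F − J| = 40.5.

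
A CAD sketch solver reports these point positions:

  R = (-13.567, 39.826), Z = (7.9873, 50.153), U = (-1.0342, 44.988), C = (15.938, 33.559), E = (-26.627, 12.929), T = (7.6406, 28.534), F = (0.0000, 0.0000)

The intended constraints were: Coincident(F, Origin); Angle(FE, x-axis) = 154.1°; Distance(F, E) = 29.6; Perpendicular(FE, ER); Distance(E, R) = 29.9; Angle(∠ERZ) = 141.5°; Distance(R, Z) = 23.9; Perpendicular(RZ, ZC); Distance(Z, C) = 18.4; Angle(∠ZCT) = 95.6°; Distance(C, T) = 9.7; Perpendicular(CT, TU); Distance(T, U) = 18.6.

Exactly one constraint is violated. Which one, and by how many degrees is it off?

Perpendicular(CT, TU) — off by 3.40°.

F = (0.00, 0.00) ✓; FE at 154.1° ✓; |FE| = 29.60 ✓; ∠(FE, ER) = 90.00° ✓; |ER| = 29.90 ✓; ∠ERZ = 141.5° ✓; |RZ| = 23.90 ✓; ∠(RZ, ZC) = 90.00° ✓; |ZC| = 18.40 ✓; ∠ZCT = 95.60° ✓; |CT| = 9.700 ✓; ∠(CT, TU) = 93.40° ✗; |TU| = 18.60 ✓.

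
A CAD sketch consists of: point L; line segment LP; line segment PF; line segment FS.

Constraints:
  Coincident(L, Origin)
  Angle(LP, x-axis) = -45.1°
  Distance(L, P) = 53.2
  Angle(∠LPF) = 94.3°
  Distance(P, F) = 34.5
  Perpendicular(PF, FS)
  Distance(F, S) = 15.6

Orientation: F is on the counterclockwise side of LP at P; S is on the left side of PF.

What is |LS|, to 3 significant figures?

53.7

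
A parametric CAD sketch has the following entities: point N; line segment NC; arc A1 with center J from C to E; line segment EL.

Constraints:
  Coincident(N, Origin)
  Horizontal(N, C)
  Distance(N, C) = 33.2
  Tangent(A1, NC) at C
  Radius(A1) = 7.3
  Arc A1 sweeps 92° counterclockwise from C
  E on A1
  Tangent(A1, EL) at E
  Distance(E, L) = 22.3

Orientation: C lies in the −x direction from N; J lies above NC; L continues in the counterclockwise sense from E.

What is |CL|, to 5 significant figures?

30.545

N is at the origin; N and C share the same y with |NC| = 33.2 and C on the −x side, so C = (-33.200, 0.0000). A1 meets NC tangentially, so JC is at right angles to NC, so J = C + (0, 7.3) = (-33.200, 7.3000). On A1, C sits at bearing -90° from J; a 92° counterclockwise sweep puts E at bearing 2°, so E = J + 7.3·(cos 2°, sin 2°) = (-25.904, 7.5548). A1 meets EL tangentially, so JE is at right angles to EL, so EL runs along (−sin 2°, cos 2°); with |EL| = 22.3, L = (-26.683, 29.841). Then |CL| = |L − C| = 30.545.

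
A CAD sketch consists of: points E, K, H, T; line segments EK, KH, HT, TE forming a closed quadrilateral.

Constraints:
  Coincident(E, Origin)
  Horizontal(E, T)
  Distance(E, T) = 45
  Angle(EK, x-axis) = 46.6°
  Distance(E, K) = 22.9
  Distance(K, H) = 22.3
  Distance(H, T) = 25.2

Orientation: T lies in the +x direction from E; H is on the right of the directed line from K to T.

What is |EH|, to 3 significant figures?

21.0

E is at the origin; ET is horizontal with |ET| = 45.0 and T in +x, so T = (45.0, 0). EK runs at 46.6° with |EK| = 22.9, so K = (15.7, 16.6). H is determined by |KH| = 22.3 and |HT| = 25.2 together: it lies at the intersection of circle(K, 22.3) and circle(T, 25.2). With |KT| = 33.7, the foot of the radical line on KT is 14.8 from K and the perpendicular offset is √(22.3² − 14.8²) = 16.7. Taking the right-of-KT solution: H = (20.3, -5.18).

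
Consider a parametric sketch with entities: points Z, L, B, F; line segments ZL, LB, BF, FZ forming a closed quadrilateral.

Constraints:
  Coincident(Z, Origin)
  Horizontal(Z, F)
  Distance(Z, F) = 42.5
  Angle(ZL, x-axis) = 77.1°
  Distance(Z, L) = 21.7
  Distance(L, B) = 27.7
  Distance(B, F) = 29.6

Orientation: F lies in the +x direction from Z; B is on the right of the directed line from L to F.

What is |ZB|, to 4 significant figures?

14.34

Z is at the origin; Z and F share the same y with |ZF| = 42.5 and F in +x, so F = (42.5, 0). ZL runs at 77.1° with |ZL| = 21.7, so L = (4.845, 21.15). B is determined by |LB| = 27.7 and |BF| = 29.6 together: it lies at the intersection of circle(L, 27.7) and circle(F, 29.6). With |LF| = 43.19, the foot of the radical line on LF is 20.33 from L and the perpendicular offset is √(27.7² − 20.33²) = 18.81. Taking the right-of-LF solution: B = (13.36, -5.206).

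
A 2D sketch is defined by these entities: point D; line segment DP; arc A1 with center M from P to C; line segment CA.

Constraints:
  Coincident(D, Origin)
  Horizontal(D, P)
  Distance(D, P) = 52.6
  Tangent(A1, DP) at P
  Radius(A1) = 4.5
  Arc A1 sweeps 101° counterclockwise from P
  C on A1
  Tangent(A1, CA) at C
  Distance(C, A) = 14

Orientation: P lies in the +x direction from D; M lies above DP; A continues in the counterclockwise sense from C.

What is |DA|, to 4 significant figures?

57.61

On A1, P sits at bearing -90° from M; a 101° counterclockwise sweep puts C at bearing 11°, so C = M + 4.5·(cos 11°, sin 11°) = (57.02, 5.359). Tangency of A1 to CA means the radius MC is perpendicular to CA, so CA runs along (−sin 11°, cos 11°); with |CA| = 14.0, A = (54.35, 19.10). Then |DA| = |A − D| = 57.61.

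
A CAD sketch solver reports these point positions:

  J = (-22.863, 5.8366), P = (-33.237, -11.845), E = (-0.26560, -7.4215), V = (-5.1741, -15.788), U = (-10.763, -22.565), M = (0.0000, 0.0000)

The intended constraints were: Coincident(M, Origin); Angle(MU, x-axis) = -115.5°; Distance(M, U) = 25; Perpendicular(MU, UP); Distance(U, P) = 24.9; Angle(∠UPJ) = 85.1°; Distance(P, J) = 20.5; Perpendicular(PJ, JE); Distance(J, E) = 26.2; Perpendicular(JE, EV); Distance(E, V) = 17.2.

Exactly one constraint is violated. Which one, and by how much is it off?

Distance(E, V) = 17.2 — off by 7.50.

M = (0.00, 0.00) ✓; MU at -115.5° ✓; |MU| = 25.00 ✓; ∠(MU, UP) = 90.00° ✓; |UP| = 24.90 ✓; ∠UPJ = 85.10° ✓; |PJ| = 20.50 ✓; ∠(PJ, JE) = 90.00° ✓; |JE| = 26.20 ✓; ∠(JE, EV) = 90.00° ✓; |EV| = 9.700 ✗.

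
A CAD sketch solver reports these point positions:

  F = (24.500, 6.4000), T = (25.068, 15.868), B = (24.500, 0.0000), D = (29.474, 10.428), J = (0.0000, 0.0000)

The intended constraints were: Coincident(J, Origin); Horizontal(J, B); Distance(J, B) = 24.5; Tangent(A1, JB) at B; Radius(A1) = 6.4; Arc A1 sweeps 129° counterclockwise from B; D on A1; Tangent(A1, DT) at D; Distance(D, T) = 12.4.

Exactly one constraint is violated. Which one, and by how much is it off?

Distance(D, T) = 12.4 — off by 5.40.

J = (0.00, 0.00) ✓; J.y = 0.00, B.y = 0.00 ✓; |JB| = 24.50 ✓; ∠(FB, BJ) = 90.00° ✓; |FB| = 6.400 ✓; bearing(F→D) − bearing(F→B) = 129.0° ✓; |FD| = 6.400 ✓; ∠(FD, DT) = 90.00° ✓; |DT| = 7.000 ✗.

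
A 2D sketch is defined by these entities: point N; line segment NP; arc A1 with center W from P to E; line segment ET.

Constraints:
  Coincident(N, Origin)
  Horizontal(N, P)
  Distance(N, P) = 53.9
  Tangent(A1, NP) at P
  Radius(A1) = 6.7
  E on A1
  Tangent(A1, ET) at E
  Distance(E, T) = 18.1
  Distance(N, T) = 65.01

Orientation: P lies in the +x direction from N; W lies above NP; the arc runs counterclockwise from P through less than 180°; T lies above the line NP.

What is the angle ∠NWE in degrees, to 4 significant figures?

174.8°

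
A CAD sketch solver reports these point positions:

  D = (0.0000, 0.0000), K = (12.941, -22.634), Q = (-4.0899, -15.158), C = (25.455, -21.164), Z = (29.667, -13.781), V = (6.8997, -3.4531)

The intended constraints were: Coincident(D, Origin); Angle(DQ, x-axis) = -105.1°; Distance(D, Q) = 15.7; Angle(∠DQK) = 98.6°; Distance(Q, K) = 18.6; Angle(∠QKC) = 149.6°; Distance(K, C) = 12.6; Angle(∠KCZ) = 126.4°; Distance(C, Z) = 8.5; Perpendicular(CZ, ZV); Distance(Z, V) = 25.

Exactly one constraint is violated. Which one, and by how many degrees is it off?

Perpendicular(CZ, ZV) — off by 5.30°.

D = (0.00, 0.00) ✓; DQ at -105.1° ✓; |DQ| = 15.70 ✓; ∠DQK = 98.60° ✓; |QK| = 18.60 ✓; ∠QKC = 149.6° ✓; |KC| = 12.60 ✓; ∠KCZ = 126.4° ✓; |CZ| = 8.500 ✓; ∠(CZ, ZV) = 95.30° ✗; |ZV| = 25.00 ✓.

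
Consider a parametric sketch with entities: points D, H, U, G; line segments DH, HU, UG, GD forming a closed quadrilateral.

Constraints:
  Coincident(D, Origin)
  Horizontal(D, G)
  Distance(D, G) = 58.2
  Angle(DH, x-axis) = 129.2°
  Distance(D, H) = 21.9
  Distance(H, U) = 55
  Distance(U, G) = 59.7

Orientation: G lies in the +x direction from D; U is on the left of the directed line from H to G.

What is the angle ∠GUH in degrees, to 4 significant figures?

80.26°

Checks: |HU| = 55.00 ✓; |UG| = 59.70 ✓.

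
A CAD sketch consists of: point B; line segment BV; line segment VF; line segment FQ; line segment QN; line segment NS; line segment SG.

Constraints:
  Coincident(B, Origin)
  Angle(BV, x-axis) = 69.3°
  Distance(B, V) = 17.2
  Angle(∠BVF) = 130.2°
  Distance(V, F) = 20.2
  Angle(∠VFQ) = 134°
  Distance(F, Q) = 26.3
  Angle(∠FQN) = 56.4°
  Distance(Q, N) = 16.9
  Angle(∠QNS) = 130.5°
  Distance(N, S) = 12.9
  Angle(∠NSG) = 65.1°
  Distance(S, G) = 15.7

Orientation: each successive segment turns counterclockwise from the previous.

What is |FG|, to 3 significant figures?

9.02

∠QNS = 130.5° gives NS at -21.8° from the x-axis; with |NS| = 12.9, S = (-11.8, 19.7). ∠NSG = 65.1° gives SG at 93.1° from the x-axis; with |SG| = 15.7, G = (-12.6, 35.4). Then |FG| = |G − F| = 9.02.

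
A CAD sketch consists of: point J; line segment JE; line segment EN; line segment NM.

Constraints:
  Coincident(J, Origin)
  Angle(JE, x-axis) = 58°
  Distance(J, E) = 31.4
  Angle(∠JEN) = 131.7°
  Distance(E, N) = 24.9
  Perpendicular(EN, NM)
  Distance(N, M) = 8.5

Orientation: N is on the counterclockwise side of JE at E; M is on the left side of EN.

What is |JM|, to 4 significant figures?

48.17

∠JEN = 131.7°, so EN runs at 58.0° + (180° − 131.7°) = 106.3° from the x-axis; with |EN| = 24.9, N = E + 24.9·(cos 106.3°, sin 106.3°) = (9.651, 50.53). EN is perpendicular to NM; with |NM| = 8.5 on the left of EN, M = N + 8.5·(-0.9598, -0.2807) = (1.493, 48.14). Then |JM| = |M − J| = 48.17.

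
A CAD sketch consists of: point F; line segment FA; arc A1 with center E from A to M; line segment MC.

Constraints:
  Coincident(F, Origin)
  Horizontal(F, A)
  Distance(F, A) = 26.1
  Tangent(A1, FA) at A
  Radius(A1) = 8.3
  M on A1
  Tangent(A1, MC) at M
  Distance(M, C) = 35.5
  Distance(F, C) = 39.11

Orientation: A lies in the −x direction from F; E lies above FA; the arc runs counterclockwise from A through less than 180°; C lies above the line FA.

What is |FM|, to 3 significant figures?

19.1

Checks: F = (0.00, 0.00) ✓; |EM| = 8.300 ✓; ∠(EM, MC) = 90.00° ✓; |MC| = 35.50 ✓; |FC| = 39.11 ✓.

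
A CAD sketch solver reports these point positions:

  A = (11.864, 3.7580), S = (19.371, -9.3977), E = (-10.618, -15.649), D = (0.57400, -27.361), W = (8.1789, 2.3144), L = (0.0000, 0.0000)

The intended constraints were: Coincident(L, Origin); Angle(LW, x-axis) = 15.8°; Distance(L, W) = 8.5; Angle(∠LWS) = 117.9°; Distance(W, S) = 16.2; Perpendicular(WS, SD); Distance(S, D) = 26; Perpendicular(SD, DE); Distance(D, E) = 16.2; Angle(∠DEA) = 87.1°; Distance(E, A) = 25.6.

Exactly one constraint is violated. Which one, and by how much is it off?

Distance(E, A) = 25.6 — off by 4.10.

L = (0.00, 0.00) ✓; LW at 15.80° ✓; |LW| = 8.500 ✓; ∠LWS = 117.9° ✓; |WS| = 16.20 ✓; ∠(WS, SD) = 90.00° ✓; |SD| = 26.00 ✓; ∠(SD, DE) = 90.00° ✓; |DE| = 16.20 ✓; ∠DEA = 87.10° ✓; |EA| = 29.70 ✗.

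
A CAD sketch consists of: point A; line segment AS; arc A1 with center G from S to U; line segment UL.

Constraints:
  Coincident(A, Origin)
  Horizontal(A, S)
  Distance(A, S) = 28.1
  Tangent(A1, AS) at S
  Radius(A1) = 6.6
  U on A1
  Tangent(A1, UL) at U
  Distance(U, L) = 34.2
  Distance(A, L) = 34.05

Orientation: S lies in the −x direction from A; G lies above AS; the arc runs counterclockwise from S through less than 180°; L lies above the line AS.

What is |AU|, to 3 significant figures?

22.6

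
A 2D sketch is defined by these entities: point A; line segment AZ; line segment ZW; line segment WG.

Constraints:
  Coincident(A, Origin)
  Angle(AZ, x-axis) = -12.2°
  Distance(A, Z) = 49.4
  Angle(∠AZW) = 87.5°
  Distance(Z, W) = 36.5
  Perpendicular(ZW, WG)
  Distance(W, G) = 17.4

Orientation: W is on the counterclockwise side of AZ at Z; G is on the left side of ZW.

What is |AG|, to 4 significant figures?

46.91

A is at the origin; AZ runs at -12.2° with length 49.4, so Z = 49.4·(cos -12.2°, sin -12.2°) = (48.28, -10.44). ∠AZW = 87.5°, so ZW runs at -12.2° + (180° − 87.5°) = 80.30° from the x-axis; with |ZW| = 36.5, W = Z + 36.5·(cos 80.30°, sin 80.30°) = (54.43, 25.54). The perpendicularity gives WG at right angles to ZW; with |WG| = 17.4 on the left of ZW, G = W + 17.4·(-0.9857, 0.1685) = (37.28, 28.47). Then |AG| = |G − A| = 46.91.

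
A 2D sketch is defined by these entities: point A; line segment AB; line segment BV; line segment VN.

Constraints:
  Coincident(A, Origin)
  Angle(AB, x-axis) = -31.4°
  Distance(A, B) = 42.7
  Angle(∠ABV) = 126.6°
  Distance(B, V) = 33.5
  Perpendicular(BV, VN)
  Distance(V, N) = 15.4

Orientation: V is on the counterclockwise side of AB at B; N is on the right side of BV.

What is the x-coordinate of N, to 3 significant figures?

73.3

A is at the origin; AB runs at -31.4° with length 42.7, so B = 42.7·(cos -31.4°, sin -31.4°) = (36.4, -22.2). ∠ABV = 126.6°, so BV runs at -31.4° + (180° − 126.6°) = 22.0° from the x-axis; with |BV| = 33.5, V = B + 33.5·(cos 22.0°, sin 22.0°) = (67.5, -9.70). BV ⟂ VN; with |VN| = 15.4 on the right of BV, N = V + 15.4·(0.375, -0.927) = (73.3, -24.0). So N.x = 73.3.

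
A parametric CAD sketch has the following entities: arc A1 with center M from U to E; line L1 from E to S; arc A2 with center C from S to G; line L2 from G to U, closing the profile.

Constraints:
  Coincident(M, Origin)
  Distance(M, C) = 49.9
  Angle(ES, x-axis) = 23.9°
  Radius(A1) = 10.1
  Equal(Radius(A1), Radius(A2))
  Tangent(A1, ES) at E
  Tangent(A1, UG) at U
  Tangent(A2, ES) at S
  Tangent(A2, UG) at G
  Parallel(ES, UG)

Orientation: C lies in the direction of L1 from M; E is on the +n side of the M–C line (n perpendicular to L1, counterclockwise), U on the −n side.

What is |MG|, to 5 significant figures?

50.912

The slot axis is L1's direction at 23.9°, so u = (cos 23.9°, sin 23.9°) = (0.91425, 0.40514) and n = (−sin 23.9°, cos 23.9°) = (-0.40514, 0.91425). M is at the origin and C lies 49.9 along u from M, so C = 49.9·u = (45.621, 20.217). Tangency of A1 to both parallel lines with radius 10.1 puts E and U at M ± 10.1·n: E = (-4.0919, 9.2340), U = (4.0919, -9.2340). Equal radii place S and G the same way about C: S = C + 10.1·n = (41.529, 29.451), G = C − 10.1·n = (49.713, 10.983). Then |MG| = |G − M| = 50.912.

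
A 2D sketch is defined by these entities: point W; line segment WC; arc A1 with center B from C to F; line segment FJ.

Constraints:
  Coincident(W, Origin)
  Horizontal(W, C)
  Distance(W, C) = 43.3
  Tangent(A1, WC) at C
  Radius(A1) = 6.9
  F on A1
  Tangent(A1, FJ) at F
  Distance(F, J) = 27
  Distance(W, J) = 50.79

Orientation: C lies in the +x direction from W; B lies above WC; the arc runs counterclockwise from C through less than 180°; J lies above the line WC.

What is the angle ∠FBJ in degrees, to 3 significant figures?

75.7°

Checks: |BF| = 6.900 ✓; ∠(BF, FJ) = 90.00° ✓; |FJ| = 27.00 ✓; |WJ| = 50.79 ✓.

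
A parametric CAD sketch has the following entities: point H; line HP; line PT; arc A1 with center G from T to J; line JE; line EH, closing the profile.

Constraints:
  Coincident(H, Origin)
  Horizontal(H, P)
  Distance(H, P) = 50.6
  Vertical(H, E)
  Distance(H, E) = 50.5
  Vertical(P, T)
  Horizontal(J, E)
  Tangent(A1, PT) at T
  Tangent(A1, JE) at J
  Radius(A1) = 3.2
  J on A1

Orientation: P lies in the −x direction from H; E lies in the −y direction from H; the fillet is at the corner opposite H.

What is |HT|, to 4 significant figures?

69.27

H is at the origin; HP is horizontal with |HP| = 50.6 and P on the −x side, so P = (-50.60, 0.000). HE is vertical with |HE| = 50.5 and E on the −y side, so E = (0.000, -50.50). The virtual corner opposite H is at (-50.60, -50.50). A1 meets PT tangentially, so GT is at right angles to PT and A1 meets JE tangentially, so GJ is at right angles to JE, with radius 3.2, so the center G sits 3.2 in from both sides at G = (-47.40, -47.30). That places the tangent points at T = (-50.60, -47.30) on PT and J = (-47.40, -50.50) on JE. Then |HT| = |T − H| = 69.27.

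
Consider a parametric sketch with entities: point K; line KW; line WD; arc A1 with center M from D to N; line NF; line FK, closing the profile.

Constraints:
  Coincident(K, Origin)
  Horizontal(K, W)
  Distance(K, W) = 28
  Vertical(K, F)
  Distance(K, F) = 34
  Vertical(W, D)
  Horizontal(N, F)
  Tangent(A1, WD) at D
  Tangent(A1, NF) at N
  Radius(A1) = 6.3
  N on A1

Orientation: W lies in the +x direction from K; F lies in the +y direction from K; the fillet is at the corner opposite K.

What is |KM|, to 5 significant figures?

35.188

K is at the origin; K and W share the same y with |KW| = 28.0 and W on the +x side, so W = (28.000, 0.0000). K and F share the same x with |KF| = 34.0 and F on the +y side, so F = (0.0000, 34.000). The virtual corner opposite K is at (28.000, 34.000). Since A1 is tangent to WD there, MD ⟂ WD and A1 meets NF tangentially, so MN is at right angles to NF, with radius 6.3, so the center M sits 6.3 in from both sides at M = (21.700, 27.700). Then |KM| = |M − K| = 35.188.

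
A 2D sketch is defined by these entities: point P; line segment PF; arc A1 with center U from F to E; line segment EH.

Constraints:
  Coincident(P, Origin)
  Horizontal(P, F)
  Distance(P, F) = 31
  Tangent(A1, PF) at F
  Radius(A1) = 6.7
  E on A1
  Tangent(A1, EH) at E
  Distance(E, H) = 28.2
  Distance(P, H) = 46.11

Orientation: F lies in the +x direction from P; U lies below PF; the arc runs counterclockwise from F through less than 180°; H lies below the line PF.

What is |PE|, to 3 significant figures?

25.6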